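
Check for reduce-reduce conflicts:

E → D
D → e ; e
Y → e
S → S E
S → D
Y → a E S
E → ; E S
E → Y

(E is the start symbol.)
A reduce-reduce conflict occurs when an LR(0) state has two complete items [A → α .] and [B → β .] — both call for a reduction, and with no lookahead the parser cannot choose between them.

Augment with E' → E and build the canonical LR(0) collection (I0 = CLOSURE({[E' → . E]}), then GOTO on every symbol after a dot until no new states appear). It has 16 states:
  I0: { [D → . e ; e], [E → . ; E S], [E → . D], [E → . Y], [E' → . E], [Y → . a E S], [Y → . e] }  — shift
  I1: { [D → . e ; e], [E → . ; E S], [E → . D], [E → . Y], [E → ; . E S], [Y → . a E S], [Y → . e] }  — shift
  I2: { [E → D .] }  — reduce
  I3: { [E' → E .] }  — accept
  I4: { [E → Y .] }  — reduce
  I5: { [D → . e ; e], [E → . ; E S], [E → . D], [E → . Y], [Y → . a E S], [Y → . e], [Y → a . E S] }  — shift
  I6: { [D → e . ; e], [Y → e .] }  — shift, reduce
  I7: { [D → e ; . e] }  — shift
  I8: { [D → e ; e .] }  — reduce
  I9: { [D → . e ; e], [S → . D], [S → . S E], [Y → a E . S] }  — shift
  I10: { [S → D .] }  — reduce
  I11: { [D → . e ; e], [E → . ; E S], [E → . D], [E → . Y], [S → S . E], [Y → . a E S], [Y → . e], [Y → a E S .] }  — shift, reduce
  I12: { [D → e . ; e] }  — shift
  I13: { [S → S E .] }  — reduce
  I14: { [D → . e ; e], [E → ; E . S], [S → . D], [S → . S E] }  — shift
  I15: { [D → . e ; e], [E → . ; E S], [E → . D], [E → . Y], [E → ; E S .], [S → S . E], [Y → . a E S], [Y → . e] }  — shift, reduce

No state contains more than one complete item.

Answer: No reduce-reduce conflicts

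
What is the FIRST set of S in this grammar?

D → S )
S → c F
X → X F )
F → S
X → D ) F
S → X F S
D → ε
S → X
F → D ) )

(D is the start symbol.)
To compute FIRST(S), examine every production with S on the left-hand side, reading each right-hand side left to right until a non-nullable symbol is reached.

FIRST sets of the other non-terminals involved (by the same procedure, iterated to a fixed point):
  FIRST(X) = { ')', 'c' }

From S → c F:
  - c is a terminal: add 'c' and stop
From S → X F S:
  - X is a non-terminal: add FIRST(X) \ {ε} = { ')', 'c' }
    X is not nullable, so stop
From S → X:
  - X is a non-terminal: add FIRST(X) \ {ε} = { ')', 'c' }
    X is not nullable, so stop

Collecting: FIRST(S) = { ')', 'c' }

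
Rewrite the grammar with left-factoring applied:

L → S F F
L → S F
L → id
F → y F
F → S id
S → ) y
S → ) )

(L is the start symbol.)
Left-factoring transforms A → αβ₁ | αβ₂ into A → αA' and A' → β₁ | β₂
(α is the longest common prefix among the alternatives). Repeat until
no nonterminal has two alternatives with a common prefix.

Round 1: L has alternatives sharing prefix 'S F'. Introduce L': L → S F L'
  Add: L' → F
  Add: L' → ε

Round 2: S has alternatives sharing prefix ')'. Introduce S': S → ) S'
  Add: S' → y
  Add: S' → )

No remaining common prefixes — done.

Resulting grammar:
L → S F L'
L' → F
L' → ε
L → id
F → y F
F → S id
S → ) S'
S' → y
S' → )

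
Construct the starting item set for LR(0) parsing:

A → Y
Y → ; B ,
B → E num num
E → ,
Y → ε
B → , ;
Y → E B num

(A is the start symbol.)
{ [A → . Y], [A' → . A], [E → . ,], [Y → . ; B ,], [Y → . E B num], [Y → .] }

First, augment the grammar with A' → A
I₀ = CLOSURE({ [A' → . A] }):
  [A' → . A] has the dot before A: add [A → . Y]
  [A → . Y] has the dot before Y: add [Y → . ; B ,], [Y → .], [Y → . E B num]
  [Y → . E B num] has the dot before E: add [E → . ,]
No further items can be added.

I₀ = { [A → . Y], [A' → . A], [E → . ,], [Y → . ; B ,], [Y → . E B num], [Y → .] }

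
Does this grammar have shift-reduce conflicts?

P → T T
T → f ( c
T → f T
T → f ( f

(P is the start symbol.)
No shift-reduce conflicts

A shift-reduce conflict occurs when an LR(0) state has both:
  - a complete (reduce) item [A → α .] (dot at the end), and
  - a shift item [B → β . c γ] (dot before a terminal).

Augment with P' → P and build the canonical LR(0) collection (I0 = CLOSURE({[P' → . P]}), then GOTO on every symbol after a dot until no new states appear). It has 9 states:
  I0: { [P → . T T], [P' → . P], [T → . f ( c], [T → . f ( f], [T → . f T] }  — shift
  I1: { [P' → P .] }  — accept
  I2: { [P → T . T], [T → . f ( c], [T → . f ( f], [T → . f T] }  — shift
  I3: { [T → . f ( c], [T → . f ( f], [T → . f T], [T → f . ( c], [T → f . ( f], [T → f . T] }  — shift
  I4: { [T → f ( . c], [T → f ( . f] }  — shift
  I5: { [T → f T .] }  — reduce
  I6: { [T → f ( c .] }  — reduce
  I7: { [T → f ( f .] }  — reduce
  I8: { [P → T T .] }  — reduce

No state contains both a complete item and a shift item.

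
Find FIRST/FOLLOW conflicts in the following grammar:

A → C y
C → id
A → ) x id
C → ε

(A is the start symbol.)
No FIRST/FOLLOW conflicts.

A FIRST/FOLLOW conflict occurs when a non-terminal N has a nullable alternative N → β (β ⇒* ε) and another alternative N → α with FIRST(α) ∩ FOLLOW(N) ≠ ∅: on such a lookahead the parser cannot decide between expanding α and letting N vanish via β.

Nullable non-terminals: C.

C: nullable alternative(s) C → ε; FOLLOW(C) = { 'y' }
  C → id: FIRST \ {ε} = { 'id' } — disjoint from FOLLOW(C)
  C → ε: FIRST \ {ε} = { } — this is the only nullable alternative, skip

A has no nullable alternative, so no FIRST/FOLLOW check is needed there.

No FIRST/FOLLOW conflicts found.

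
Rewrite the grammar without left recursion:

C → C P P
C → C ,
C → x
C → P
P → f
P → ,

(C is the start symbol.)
C → x C'
C → P C'
C' → P P C'
C' → , C'
C' → ε
P → f
P → ,

C is directly left-recursive. The standard transformation for
  A → A α₁ | ... | A α_m | β₁ | ... | β_n
is
  A  → β₁ A' | ... | β_n A'
  A' → α₁ A' | ... | α_m A' | ε

C → x becomes C → x C'
C → P becomes C → P C'
C → C P P becomes C' → P P C'
C → C , becomes C' → , C'
Add C' → ε

Productions for other non-terminals are unchanged:
  P → f
  P → ,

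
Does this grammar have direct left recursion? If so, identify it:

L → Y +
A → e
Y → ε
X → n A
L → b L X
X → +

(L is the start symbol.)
No direct left recursion

Direct left recursion occurs when N → N α for some non-terminal N (the right-hand side begins with the left-hand side itself).

L → Y +: starts with Y
A → e: starts with e
Y → ε: starts with ε
X → n A: starts with n
L → b L X: starts with b
X → +: starts with '+'

No direct left recursion found.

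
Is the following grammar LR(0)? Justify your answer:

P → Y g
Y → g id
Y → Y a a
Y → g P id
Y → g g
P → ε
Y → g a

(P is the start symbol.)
No. Shift-reduce conflict between [P → .] and [Y → . g P id]

A grammar is LR(0) if no state in the canonical LR(0) collection has:
  - both a shift item (dot before a terminal) and a complete item (shift-reduce conflict), or
  - two or more complete items (reduce-reduce conflict; the accept item [P' → P .] counts as a complete item here).

Augment with P' → P and build the canonical LR(0) collection (I0 = CLOSURE({[P' → . P]}), then GOTO on every symbol after a dot until no new states appear). It has 12 states:
  I0: { [P → . Y g], [P → .], [P' → . P], [Y → . Y a a], [Y → . g P id], [Y → . g a], [Y → . g g], [Y → . g id] }  — shift, reduce
  I1: { [P' → P .] }  — accept
  I2: { [P → Y . g], [Y → Y . a a] }  — shift
  I3: { [P → . Y g], [P → .], [Y → . Y a a], [Y → . g P id], [Y → . g a], [Y → . g g], [Y → . g id], [Y → g . P id], [Y → g . a], [Y → g . g], [Y → g . id] }  — shift, reduce
  I4: { [Y → g P . id] }  — shift
  I5: { [Y → g a .] }  — reduce
  I6: { [P → . Y g], [P → .], [Y → . Y a a], [Y → . g P id], [Y → . g a], [Y → . g g], [Y → . g id], [Y → g . P id], [Y → g . a], [Y → g . g], [Y → g . id], [Y → g g .] }  — shift, 2 reduces
  I7: { [Y → g id .] }  — reduce
  I8: { [Y → g P id .] }  — reduce
  I9: { [Y → Y a . a] }  — shift
  I10: { [P → Y g .] }  — reduce
  I11: { [Y → Y a a .] }  — reduce

Conflict in state I0:
  Shift-reduce conflict between [P → .] and [Y → . g P id]
So the grammar is NOT LR(0).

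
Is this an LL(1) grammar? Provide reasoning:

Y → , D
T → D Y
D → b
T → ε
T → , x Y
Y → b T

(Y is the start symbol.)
Yes, the grammar is LL(1).

Relevant sets:
  FIRST(D) = { 'b' }
  FOLLOW(T) = { $ }

For Y:
  PREDICT(Y → ',' D) = { ',' }
  PREDICT(Y → b T) = { 'b' }
For T:
  PREDICT(T → D Y) = { 'b' }
  PREDICT(T → ε) = { $ }
  PREDICT(T → ',' x Y) = { ',' }
D has a single production, so nothing to check there.

All predict sets are disjoint. The grammar IS LL(1).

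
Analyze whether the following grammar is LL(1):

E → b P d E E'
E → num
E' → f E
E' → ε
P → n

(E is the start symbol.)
No. Predict set conflict for E': { 'f' }

A grammar is LL(1) if for each non-terminal N with multiple productions, the predict sets of those productions are pairwise disjoint, where PREDICT(N → α) = (FIRST(α) \ {ε}) ∪ (FOLLOW(N) if α ⇒* ε).

Relevant sets:
  FOLLOW(E') = { $, 'f' }

For E:
  PREDICT(E → b P d E E') = { 'b' }
  PREDICT(E → num) = { 'num' }
For E':
  PREDICT(E' → f E) = { 'f' }
  PREDICT(E' → ε) = { $, 'f' }
P has a single production, so nothing to check there.

Conflict found: Predict set conflict for E': { 'f' }
The grammar is NOT LL(1).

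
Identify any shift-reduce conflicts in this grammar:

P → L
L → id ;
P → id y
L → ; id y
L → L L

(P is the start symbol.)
Augment with P' → P and build the canonical LR(0) collection (I0 = CLOSURE({[P' → . P]}), then GOTO on every symbol after a dot until no new states appear). It has 11 states:
  I0: { [L → . ; id y], [L → . L L], [L → . id ;], [P → . L], [P → . id y], [P' → . P] }  — shift
  I1: { [L → ; . id y] }  — shift
  I2: { [L → . ; id y], [L → . L L], [L → . id ;], [L → L . L], [P → L .] }  — shift, reduce
  I3: { [P' → P .] }  — accept
  I4: { [L → id . ;], [P → id . y] }  — shift
  I5: { [L → id ; .] }  — reduce
  I6: { [P → id y .] }  — reduce
  I7: { [L → . ; id y], [L → . L L], [L → . id ;], [L → L . L], [L → L L .] }  — shift, reduce
  I8: { [L → id . ;] }  — shift
  I9: { [L → ; id . y] }  — shift
  I10: { [L → ; id y .] }  — reduce

I2 contains reduce item [P → L .] and shift items [L → . ; id y], [L → . id ;] — shift-reduce conflict.
I7 contains reduce item [L → L L .] and shift items [L → . ; id y], [L → . id ;] — shift-reduce conflict.

Answer: Yes — I2: [P → L .] vs [L → . ; id y]; I7: [L → L L .] vs [L → . ; id y]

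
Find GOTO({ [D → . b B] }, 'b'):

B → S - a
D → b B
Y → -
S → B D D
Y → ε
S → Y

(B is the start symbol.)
GOTO(I, 'b') = CLOSURE({ [A → αX.β] : [A → α.Xβ] ∈ I, X = 'b' })

Items with dot before 'b', with the dot advanced:
  [D → . b B] → [D → b . B]
Closure of the advanced items:
  [D → b . B] has the dot before B: add [B → . S - a]
  [B → . S - a] has the dot before S: add [S → . B D D], [S → . Y]
  [S → . Y] has the dot before Y: add [Y → . -], [Y → .]

GOTO = { [B → . S - a], [D → b . B], [S → . B D D], [S → . Y], [Y → . -], [Y → .] }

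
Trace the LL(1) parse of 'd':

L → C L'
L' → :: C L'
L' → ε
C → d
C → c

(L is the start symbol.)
Stack is shown with the top on the left.

Stack   Input  Action
---------------------
L $     d $    output L → C L'
C L' $  d $    output C → d
d L' $  d $    match 'd'
L' $    $      output L' → ε
$       $      accept

The string is accepted.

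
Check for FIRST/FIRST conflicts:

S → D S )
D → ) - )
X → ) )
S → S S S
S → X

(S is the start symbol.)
A FIRST/FIRST conflict occurs when two productions N → α and N → β for the same non-terminal have FIRST(α) ∩ FIRST(β) ≠ ∅ (with ε ∈ FIRST of a nullable right-hand side, so two nullable alternatives also conflict).

FIRST sets of the non-terminals at (or reachable through a nullable prefix from) the front of some alternative:
  FIRST(D) = { ')' }
  FIRST(S) = { ')' }
  FIRST(X) = { ')' }

Productions for S:
  S → D S ): FIRST = { ')' }
  S → S S S: FIRST = { ')' }
  S → X: FIRST = { ')' }
D, X have only one production, so no FIRST/FIRST conflict is possible there.

Conflict for S: S → D S ) and S → S S S
  Overlap: { ')' }
Conflict for S: S → D S ) and S → X
  Overlap: { ')' }
Conflict for S: S → S S S and S → X
  Overlap: { ')' }

Answer: Yes. S → D S ')' / S → S S S on { ')' }; S → D S ')' / S → X on { ')' }; S → S S S / S → X on { ')' }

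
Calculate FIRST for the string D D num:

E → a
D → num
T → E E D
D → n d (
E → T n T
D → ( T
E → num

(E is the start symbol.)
{ '(', 'n', 'num' }

FIRST sets of the non-terminals involved (from the grammar, by fixed-point iteration):
  FIRST(D) = { '(', 'n', 'num' }

To compute FIRST(D D num), process the symbols left to right:
Symbol D is a non-terminal. Add FIRST(D) \ {ε} = { '(', 'n', 'num' }
D is not nullable (ε ∉ FIRST(D)), so stop here.
FIRST(D D num) = { '(', 'n', 'num' }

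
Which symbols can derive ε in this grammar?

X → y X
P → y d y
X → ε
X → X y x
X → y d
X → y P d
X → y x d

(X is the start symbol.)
{ 'X' }

ε-productions: X → ε
So X is immediately nullable.
No further non-terminal can be added: every production for the remaining non-terminals contains a terminal or a non-nullable non-terminal.
Nullable = { 'X' }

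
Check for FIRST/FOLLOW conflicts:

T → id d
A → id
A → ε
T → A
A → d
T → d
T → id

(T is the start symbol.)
No FIRST/FOLLOW conflicts.

A FIRST/FOLLOW conflict occurs when a non-terminal N has a nullable alternative N → β (β ⇒* ε) and another alternative N → α with FIRST(α) ∩ FOLLOW(N) ≠ ∅: on such a lookahead the parser cannot decide between expanding α and letting N vanish via β.

Nullable non-terminals: A, T.
FIRST sets used below: FIRST(A) = { 'd', 'id', ε }

A: nullable alternative(s) A → ε; FOLLOW(A) = { $ }
  A → id: FIRST \ {ε} = { 'id' } — disjoint from FOLLOW(A)
  A → ε: FIRST \ {ε} = { } — this is the only nullable alternative, skip
  A → d: FIRST \ {ε} = { 'd' } — disjoint from FOLLOW(A)

T: nullable alternative(s) T → A; FOLLOW(T) = { $ }
  T → id d: FIRST \ {ε} = { 'id' } — disjoint from FOLLOW(T)
  T → A: FIRST \ {ε} = { 'd', 'id' } — this is the only nullable alternative, skip
  T → d: FIRST \ {ε} = { 'd' } — disjoint from FOLLOW(T)
  T → id: FIRST \ {ε} = { 'id' } — disjoint from FOLLOW(T)

No FIRST/FOLLOW conflicts found.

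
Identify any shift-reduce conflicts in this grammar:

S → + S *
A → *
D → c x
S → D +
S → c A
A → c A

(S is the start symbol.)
A shift-reduce conflict occurs when an LR(0) state has both:
  - a complete (reduce) item [A → α .] (dot at the end), and
  - a shift item [B → β . c γ] (dot before a terminal).

Augment with S' → S and build the canonical LR(0) collection (I0 = CLOSURE({[S' → . S]}), then GOTO on every symbol after a dot until no new states appear). It has 13 states:
  I0: { [D → . c x], [S → . + S *], [S → . D +], [S → . c A], [S' → . S] }  — shift
  I1: { [D → . c x], [S → + . S *], [S → . + S *], [S → . D +], [S → . c A] }  — shift
  I2: { [S → D . +] }  — shift
  I3: { [S' → S .] }  — accept
  I4: { [A → . *], [A → . c A], [D → c . x], [S → c . A] }  — shift
  I5: { [A → * .] }  — reduce
  I6: { [S → c A .] }  — reduce
  I7: { [A → . *], [A → . c A], [A → c . A] }  — shift
  I8: { [D → c x .] }  — reduce
  I9: { [A → c A .] }  — reduce
  I10: { [S → D + .] }  — reduce
  I11: { [S → + S . *] }  — shift
  I12: { [S → + S * .] }  — reduce

No state contains both a complete item and a shift item.

Answer: No shift-reduce conflicts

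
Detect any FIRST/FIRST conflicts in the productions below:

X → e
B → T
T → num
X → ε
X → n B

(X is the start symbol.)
A FIRST/FIRST conflict occurs when two productions N → α and N → β for the same non-terminal have FIRST(α) ∩ FIRST(β) ≠ ∅ (with ε ∈ FIRST of a nullable right-hand side, so two nullable alternatives also conflict).

Productions for X:
  X → e: FIRST = { 'e' }
  X → ε: FIRST = { ε }
  X → n B: FIRST = { 'n' }
B, T have only one production, so no FIRST/FIRST conflict is possible there.

All alternatives of each non-terminal have pairwise disjoint FIRST sets.

Answer: No FIRST/FIRST conflicts.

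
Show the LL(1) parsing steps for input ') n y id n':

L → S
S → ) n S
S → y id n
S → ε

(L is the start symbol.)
Stack is shown with the top on the left.

Stack     Input         Action
------------------------------
L $       ) n y id n $  output L → S
S $       ) n y id n $  output S → ) n S
) n S $   ) n y id n $  match ')'
n S $     n y id n $    match 'n'
S $       y id n $      output S → y id n
y id n $  y id n $      match 'y'
id n $    id n $        match 'id'
n $       n $           match 'n'
$         $             accept

The string is accepted.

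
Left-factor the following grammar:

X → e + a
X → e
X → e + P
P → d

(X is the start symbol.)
Left-factoring transforms A → αβ₁ | αβ₂ into A → αA' and A' → β₁ | β₂
(α is the longest common prefix among the alternatives). Repeat until
no nonterminal has two alternatives with a common prefix.

Round 1: X has alternatives sharing prefix 'e'. Introduce X': X → e X'
  Add: X' → + a
  Add: X' → ε
  Add: X' → + P

Round 2: X' has alternatives sharing prefix '+'. Introduce X'': X' → + X''
  Add: X'' → a
  Add: X'' → P

No remaining common prefixes — done.

Resulting grammar:
X → e X'
X' → + X''
X'' → a
X'' → P
X' → ε
P → d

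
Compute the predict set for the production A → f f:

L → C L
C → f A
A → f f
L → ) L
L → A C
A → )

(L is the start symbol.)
PREDICT(A → f f) = (FIRST(RHS) \ {ε}) ∪ (FOLLOW(A) if ε ∈ FIRST(RHS), i.e. RHS ⇒* ε)
FIRST(f f) = { 'f' }
ε ∉ FIRST(f f), so FOLLOW(A) is not added.
PREDICT(A → f f) = { 'f' }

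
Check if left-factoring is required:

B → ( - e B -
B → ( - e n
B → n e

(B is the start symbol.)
Left-factoring is needed when two productions for the same non-terminal
share a common prefix on the right-hand side.

Productions for B:
  B → ( - e B -
  B → ( - e n
  B → n e

Found common prefix '( - e' in productions for B

Answer: Yes, B has productions with common prefix '( - e'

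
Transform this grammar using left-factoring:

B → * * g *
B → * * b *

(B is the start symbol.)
Left-factoring transforms A → αβ₁ | αβ₂ into A → αA' and A' → β₁ | β₂
(α is the longest common prefix among the alternatives). Repeat until
no nonterminal has two alternatives with a common prefix.

Round 1: B has alternatives sharing prefix '* *'. Introduce B': B → * * B'
  Add: B' → g *
  Add: B' → b *

No remaining common prefixes — done.

Resulting grammar:
B → * * B'
B' → g *
B' → b *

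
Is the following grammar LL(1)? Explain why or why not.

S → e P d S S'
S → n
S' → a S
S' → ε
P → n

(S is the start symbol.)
No. Predict set conflict for S': { 'a' }

A grammar is LL(1) if for each non-terminal N with multiple productions, the predict sets of those productions are pairwise disjoint, where PREDICT(N → α) = (FIRST(α) \ {ε}) ∪ (FOLLOW(N) if α ⇒* ε).

Relevant sets:
  FOLLOW(S') = { $, 'a' }

For S:
  PREDICT(S → e P d S S') = { 'e' }
  PREDICT(S → n) = { 'n' }
For S':
  PREDICT(S' → a S) = { 'a' }
  PREDICT(S' → ε) = { $, 'a' }
P has a single production, so nothing to check there.

Conflict found: Predict set conflict for S': { 'a' }
The grammar is NOT LL(1).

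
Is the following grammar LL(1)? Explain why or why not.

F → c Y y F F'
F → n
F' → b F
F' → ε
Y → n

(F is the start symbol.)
No. Predict set conflict for F': { 'b' }

A grammar is LL(1) if for each non-terminal N with multiple productions, the predict sets of those productions are pairwise disjoint, where PREDICT(N → α) = (FIRST(α) \ {ε}) ∪ (FOLLOW(N) if α ⇒* ε).

Relevant sets:
  FOLLOW(F') = { $, 'b' }

For F:
  PREDICT(F → c Y y F F') = { 'c' }
  PREDICT(F → n) = { 'n' }
For F':
  PREDICT(F' → b F) = { 'b' }
  PREDICT(F' → ε) = { $, 'b' }
Y has a single production, so nothing to check there.

Conflict found: Predict set conflict for F': { 'b' }
The grammar is NOT LL(1).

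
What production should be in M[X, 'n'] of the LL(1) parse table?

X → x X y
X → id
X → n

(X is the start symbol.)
To find M[X, 'n'], we find productions for X where 'n' is in the predict set (PREDICT(N → α) = (FIRST(α) \ {ε}) ∪ (FOLLOW(N) if α ⇒* ε)).

X → x X y: PREDICT = { 'x' }
X → id: PREDICT = { 'id' }
X → n: PREDICT = { 'n' }
  'n' is in predict set, so this production goes in M[X, 'n']

M[X, 'n'] = X → n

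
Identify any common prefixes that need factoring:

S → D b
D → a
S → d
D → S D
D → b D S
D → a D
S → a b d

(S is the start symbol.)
Yes, D has productions with common prefix 'a'

Left-factoring is needed when two productions for the same non-terminal
share a common prefix on the right-hand side.

Productions for S:
  S → D b
  S → d
  S → a b d
Productions for D:
  D → a
  D → S D
  D → b D S
  D → a D

Found common prefix 'a' in productions for D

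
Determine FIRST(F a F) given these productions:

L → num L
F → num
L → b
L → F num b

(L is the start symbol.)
FIRST sets of the non-terminals involved (from the grammar, by fixed-point iteration):
  FIRST(F) = { 'num' }

To compute FIRST(F a F), process the symbols left to right:
Symbol F is a non-terminal. Add FIRST(F) \ {ε} = { 'num' }
F is not nullable (ε ∉ FIRST(F)), so stop here.
FIRST(F a F) = { 'num' }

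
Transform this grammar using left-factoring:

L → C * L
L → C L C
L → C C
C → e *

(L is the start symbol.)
L → C L'
L' → * L
L' → L C
L' → C
C → e *

Left-factoring transforms A → αβ₁ | αβ₂ into A → αA' and A' → β₁ | β₂
(α is the longest common prefix among the alternatives). Repeat until
no nonterminal has two alternatives with a common prefix.

Round 1: L has alternatives sharing prefix 'C'. Introduce L': L → C L'
  Add: L' → * L
  Add: L' → L C
  Add: L' → C

No remaining common prefixes — done.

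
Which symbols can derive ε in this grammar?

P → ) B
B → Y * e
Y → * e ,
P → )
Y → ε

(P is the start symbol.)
{ 'Y' }

A non-terminal is nullable if it can derive ε (the empty string): either it has an ε-production, or it has a production whose right-hand side consists entirely of nullable non-terminals.

ε-productions: Y → ε
So Y is immediately nullable.
No further non-terminal can be added: every production for the remaining non-terminals contains a terminal or a non-nullable non-terminal.
Nullable = { 'Y' }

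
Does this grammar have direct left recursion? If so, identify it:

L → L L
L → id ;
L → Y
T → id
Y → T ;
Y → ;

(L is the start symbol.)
Direct left recursion occurs when N → N α for some non-terminal N (the right-hand side begins with the left-hand side itself).

L → L L: LEFT RECURSIVE (starts with L)
L → id ;: starts with id
L → Y: starts with Y
T → id: starts with id
Y → T ;: starts with T
Y → ;: starts with ';'

The grammar has direct left recursion on: L.

Answer: Yes, L is left-recursive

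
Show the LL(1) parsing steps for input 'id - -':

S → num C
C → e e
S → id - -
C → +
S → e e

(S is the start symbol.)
Stack is shown with the top on the left.

Stack     Input     Action
--------------------------
S $       id - - $  output S → id - -
id - - $  id - - $  match 'id'
- - $     - - $     match '-'
- $       - $       match '-'
$         $         accept

The string is accepted.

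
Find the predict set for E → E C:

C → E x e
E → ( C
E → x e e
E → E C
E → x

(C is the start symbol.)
PREDICT(E → E C) = (FIRST(RHS) \ {ε}) ∪ (FOLLOW(E) if ε ∈ FIRST(RHS), i.e. RHS ⇒* ε)
FIRST(E) = { '(', 'x' }
FIRST(E C) = { '(', 'x' }
ε ∉ FIRST(E C), so FOLLOW(E) is not added.
PREDICT(E → E C) = { '(', 'x' }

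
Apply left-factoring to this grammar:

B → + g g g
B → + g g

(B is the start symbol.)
Left-factoring transforms A → αβ₁ | αβ₂ into A → αA' and A' → β₁ | β₂
(α is the longest common prefix among the alternatives). Repeat until
no nonterminal has two alternatives with a common prefix.

Round 1: B has alternatives sharing prefix '+ g g'. Introduce B': B → + g g B'
  Add: B' → g
  Add: B' → ε

No remaining common prefixes — done.

Resulting grammar:
B → + g g B'
B' → g
B' → ε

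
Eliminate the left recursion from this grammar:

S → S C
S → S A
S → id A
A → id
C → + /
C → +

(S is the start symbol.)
S → id A S'
S' → C S'
S' → A S'
S' → ε
A → id
C → + /
C → +

S is directly left-recursive. The standard transformation for
  A → A α₁ | ... | A α_m | β₁ | ... | β_n
is
  A  → β₁ A' | ... | β_n A'
  A' → α₁ A' | ... | α_m A' | ε

S → id A becomes S → id A S'
S → S C becomes S' → C S'
S → S A becomes S' → A S'
Add S' → ε

Productions for other non-terminals are unchanged:
  A → id
  C → + /
  C → +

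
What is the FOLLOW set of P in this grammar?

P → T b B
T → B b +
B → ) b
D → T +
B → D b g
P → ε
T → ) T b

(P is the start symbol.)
P is the start symbol, so $ ∈ FOLLOW(P).
P does not occur on any right-hand side.

Taking the union: FOLLOW(P) = { $ }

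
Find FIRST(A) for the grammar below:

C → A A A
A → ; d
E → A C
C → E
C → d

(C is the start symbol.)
{ ';' }

From A → ; d:
  - ';' is a terminal: add ';' and stop

Collecting: FIRST(A) = { ';' }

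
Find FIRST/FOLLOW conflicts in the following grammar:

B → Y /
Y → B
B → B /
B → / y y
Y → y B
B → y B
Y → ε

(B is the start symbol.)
Nullable non-terminals: Y.
FIRST sets used below: FIRST(B) = { '/', 'y' }

Y: nullable alternative(s) Y → ε; FOLLOW(Y) = { '/' }
  Y → B: FIRST \ {ε} = { '/', 'y' } — overlaps FOLLOW(Y) on { '/' }: CONFLICT
  Y → y B: FIRST \ {ε} = { 'y' } — disjoint from FOLLOW(Y)
  Y → ε: FIRST \ {ε} = { } — this is the only nullable alternative, skip

B has no nullable alternative, so no FIRST/FOLLOW check is needed there.

So the grammar has 1 FIRST/FOLLOW conflict (marked CONFLICT above).

Answer: Yes. Y → B with FOLLOW(Y) on { '/' }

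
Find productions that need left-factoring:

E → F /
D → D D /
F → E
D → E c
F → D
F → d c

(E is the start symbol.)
No, left-factoring is not needed

Left-factoring is needed when two productions for the same non-terminal
share a common prefix on the right-hand side.

Productions for D:
  D → D D /
  D → E c
Productions for F:
  F → E
  F → D
  F → d c

No common prefixes found.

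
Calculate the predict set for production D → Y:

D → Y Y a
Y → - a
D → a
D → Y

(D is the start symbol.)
{ '-' }

PREDICT(D → Y) = (FIRST(RHS) \ {ε}) ∪ (FOLLOW(D) if ε ∈ FIRST(RHS), i.e. RHS ⇒* ε)
FIRST(Y) = { '-' }
FIRST(Y) = { '-' }
ε ∉ FIRST(Y), so FOLLOW(D) is not added.
PREDICT(D → Y) = { '-' }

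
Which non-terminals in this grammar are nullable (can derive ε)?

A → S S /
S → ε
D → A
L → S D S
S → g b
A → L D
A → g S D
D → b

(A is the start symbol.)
A non-terminal is nullable if it can derive ε (the empty string): either it has an ε-production, or it has a production whose right-hand side consists entirely of nullable non-terminals.

ε-productions: S → ε
So S is immediately nullable.
No further non-terminal can be added: every production for the remaining non-terminals contains a terminal or a non-nullable non-terminal.
Nullable = { 'S' }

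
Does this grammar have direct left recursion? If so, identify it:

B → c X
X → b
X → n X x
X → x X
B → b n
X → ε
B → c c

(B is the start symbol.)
Direct left recursion occurs when N → N α for some non-terminal N (the right-hand side begins with the left-hand side itself).

B → c X: starts with c
X → b: starts with b
X → n X x: starts with n
X → x X: starts with x
B → b n: starts with b
X → ε: starts with ε
B → c c: starts with c

No direct left recursion found.

Answer: No direct left recursion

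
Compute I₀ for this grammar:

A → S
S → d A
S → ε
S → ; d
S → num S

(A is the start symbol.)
{ [A → . S], [A' → . A], [S → . ; d], [S → . d A], [S → . num S], [S → .] }

First, augment the grammar with A' → A
I₀ = CLOSURE({ [A' → . A] }):
  [A' → . A] has the dot before A: add [A → . S]
  [A → . S] has the dot before S: add [S → . d A], [S → .], [S → . ; d], [S → . num S]
No further items can be added.

I₀ = { [A → . S], [A' → . A], [S → . ; d], [S → . d A], [S → . num S], [S → .] }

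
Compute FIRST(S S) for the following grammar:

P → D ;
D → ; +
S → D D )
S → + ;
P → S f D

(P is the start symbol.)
FIRST sets of the non-terminals involved (from the grammar, by fixed-point iteration):
  FIRST(S) = { '+', ';' }

To compute FIRST(S S), process the symbols left to right:
Symbol S is a non-terminal. Add FIRST(S) \ {ε} = { '+', ';' }
S is not nullable (ε ∉ FIRST(S)), so stop here.
FIRST(S S) = { '+', ';' }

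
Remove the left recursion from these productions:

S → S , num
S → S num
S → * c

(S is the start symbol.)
S → * c S'
S' → , num S'
S' → num S'
S' → ε

S is directly left-recursive. The standard transformation for
  A → A α₁ | ... | A α_m | β₁ | ... | β_n
is
  A  → β₁ A' | ... | β_n A'
  A' → α₁ A' | ... | α_m A' | ε

S → * c becomes S → * c S'
S → S , num becomes S' → , num S'
S → S num becomes S' → num S'
Add S' → ε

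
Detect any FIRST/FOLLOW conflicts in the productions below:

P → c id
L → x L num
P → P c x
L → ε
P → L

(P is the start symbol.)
A FIRST/FOLLOW conflict occurs when a non-terminal N has a nullable alternative N → β (β ⇒* ε) and another alternative N → α with FIRST(α) ∩ FOLLOW(N) ≠ ∅: on such a lookahead the parser cannot decide between expanding α and letting N vanish via β.

Nullable non-terminals: L, P.
FIRST sets used below: FIRST(P) = { 'c', 'x', ε }, FIRST(L) = { 'x', ε }

L: nullable alternative(s) L → ε; FOLLOW(L) = { $, 'c', 'num' }
  L → x L num: FIRST \ {ε} = { 'x' } — disjoint from FOLLOW(L)
  L → ε: FIRST \ {ε} = { } — this is the only nullable alternative, skip

P: nullable alternative(s) P → L; FOLLOW(P) = { $, 'c' }
  P → c id: FIRST \ {ε} = { 'c' } — overlaps FOLLOW(P) on { 'c' }: CONFLICT
  P → P c x: FIRST \ {ε} = { 'c', 'x' } — overlaps FOLLOW(P) on { 'c' }: CONFLICT
  P → L: FIRST \ {ε} = { 'x' } — this is the only nullable alternative, skip

So the grammar has 2 FIRST/FOLLOW conflicts (marked CONFLICT above).

Answer: Yes. P → c id with FOLLOW(P) on { 'c' }; P → P c x with FOLLOW(P) on { 'c' }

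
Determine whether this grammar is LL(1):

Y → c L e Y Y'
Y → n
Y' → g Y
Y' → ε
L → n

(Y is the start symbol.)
A grammar is LL(1) if for each non-terminal N with multiple productions, the predict sets of those productions are pairwise disjoint, where PREDICT(N → α) = (FIRST(α) \ {ε}) ∪ (FOLLOW(N) if α ⇒* ε).

Relevant sets:
  FOLLOW(Y') = { $, 'g' }

For Y:
  PREDICT(Y → c L e Y Y') = { 'c' }
  PREDICT(Y → n) = { 'n' }
For Y':
  PREDICT(Y' → g Y) = { 'g' }
  PREDICT(Y' → ε) = { $, 'g' }
L has a single production, so nothing to check there.

Conflict found: Predict set conflict for Y': { 'g' }
The grammar is NOT LL(1).

Answer: No. Predict set conflict for Y': { 'g' }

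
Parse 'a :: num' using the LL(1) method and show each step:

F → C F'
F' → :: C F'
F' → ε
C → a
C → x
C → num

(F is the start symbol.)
Stack is shown with the top on the left.

Stack      Input       Action
-----------------------------
F $        a :: num $  output F → C F'
C F' $     a :: num $  output C → a
a F' $     a :: num $  match 'a'
F' $       :: num $    output F' → :: C F'
:: C F' $  :: num $    match '::'
C F' $     num $       output C → num
num F' $   num $       match 'num'
F' $       $           output F' → ε
$          $           accept

The string is accepted.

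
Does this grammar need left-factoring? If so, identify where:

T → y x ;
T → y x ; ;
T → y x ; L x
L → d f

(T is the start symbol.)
Yes, T has productions with common prefix 'y x ;'

Left-factoring is needed when two productions for the same non-terminal
share a common prefix on the right-hand side.

Productions for T:
  T → y x ;
  T → y x ; ;
  T → y x ; L x

Found common prefix 'y x ;' in productions for T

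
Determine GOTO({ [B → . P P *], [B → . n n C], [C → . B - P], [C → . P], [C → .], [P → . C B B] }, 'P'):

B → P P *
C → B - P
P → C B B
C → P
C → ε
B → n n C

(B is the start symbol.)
GOTO(I, 'P') = CLOSURE({ [A → αX.β] : [A → α.Xβ] ∈ I, X = 'P' })

Items with dot before 'P', with the dot advanced:
  [B → . P P *] → [B → P . P *]
  [C → . P] → [C → P .]
Closure of the advanced items:
  [B → P . P *] has the dot before P: add [P → . C B B]
  [P → . C B B] has the dot before C: add [C → . B - P], [C → . P], [C → .]
  [C → . B - P] has the dot before B: add [B → . P P *], [B → . n n C]

GOTO = { [B → . P P *], [B → . n n C], [B → P . P *], [C → . B - P], [C → . P], [C → .], [C → P .], [P → . C B B] }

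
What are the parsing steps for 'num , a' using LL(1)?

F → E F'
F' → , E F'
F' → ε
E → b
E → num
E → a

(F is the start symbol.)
LL(1) parsing maintains a stack (initially the start symbol over $) and the input. At each step: if the stack top is a terminal, match it against the current input token; if it is a non-terminal N, replace it with the RHS of M[N, lookahead] (the unique production whose predict set contains the lookahead).

Stack is shown with the top on the left.

Stack     Input      Action
---------------------------
F $       num , a $  output F → E F'
E F' $    num , a $  output E → num
num F' $  num , a $  match 'num'
F' $      , a $      output F' → , E F'
, E F' $  , a $      match ','
E F' $    a $        output E → a
a F' $    a $        match 'a'
F' $      $          output F' → ε
$         $          accept

The string is accepted.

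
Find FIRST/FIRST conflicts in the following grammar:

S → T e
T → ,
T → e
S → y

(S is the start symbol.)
FIRST sets of the non-terminals at (or reachable through a nullable prefix from) the front of some alternative:
  FIRST(T) = { ',', 'e' }

Productions for S:
  S → T e: FIRST = { ',', 'e' }
  S → y: FIRST = { 'y' }
Productions for T:
  T → ,: FIRST = { ',' }
  T → e: FIRST = { 'e' }

All alternatives of each non-terminal have pairwise disjoint FIRST sets.

Answer: No FIRST/FIRST conflicts.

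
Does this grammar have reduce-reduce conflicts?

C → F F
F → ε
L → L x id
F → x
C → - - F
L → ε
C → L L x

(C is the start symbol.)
Yes — I0: [F → .] vs [L → .]

A reduce-reduce conflict occurs when an LR(0) state has two complete items [A → α .] and [B → β .] — both call for a reduction, and with no lookahead the parser cannot choose between them.

Augment with C' → C and build the canonical LR(0) collection (I0 = CLOSURE({[C' → . C]}), then GOTO on every symbol after a dot until no new states appear). It has 13 states:
  I0: { [C → . - - F], [C → . F F], [C → . L L x], [C' → . C], [F → . x], [F → .], [L → . L x id], [L → .] }  — shift, 2 reduces
  I1: { [C → - . - F] }  — shift
  I2: { [C' → C .] }  — accept
  I3: { [C → F . F], [F → . x], [F → .] }  — shift, reduce
  I4: { [C → L . L x], [L → . L x id], [L → .], [L → L . x id] }  — shift, reduce
  I5: { [F → x .] }  — reduce
  I6: { [C → L L . x], [L → L . x id] }  — shift
  I7: { [L → L x . id] }  — shift
  I8: { [L → L x id .] }  — reduce
  I9: { [C → L L x .], [L → L x . id] }  — shift, reduce
  I10: { [C → F F .] }  — reduce
  I11: { [C → - - . F], [F → . x], [F → .] }  — shift, reduce
  I12: { [C → - - F .] }  — reduce

I0 contains complete items [F → .], [L → .] — reduce-reduce conflict.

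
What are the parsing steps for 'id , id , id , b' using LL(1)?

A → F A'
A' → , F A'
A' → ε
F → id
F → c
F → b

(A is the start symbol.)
Stack is shown with the top on the left.

Stack     Input               Action
------------------------------------
A $       id , id , id , b $  output A → F A'
F A' $    id , id , id , b $  output F → id
id A' $   id , id , id , b $  match 'id'
A' $      , id , id , b $     output A' → , F A'
, F A' $  , id , id , b $     match ','
F A' $    id , id , b $       output F → id
id A' $   id , id , b $       match 'id'
A' $      , id , b $          output A' → , F A'
, F A' $  , id , b $          match ','
F A' $    id , b $            output F → id
id A' $   id , b $            match 'id'
A' $      , b $               output A' → , F A'
, F A' $  , b $               match ','
F A' $    b $                 output F → b
b A' $    b $                 match 'b'
A' $      $                   output A' → ε
$         $                   accept

The string is accepted.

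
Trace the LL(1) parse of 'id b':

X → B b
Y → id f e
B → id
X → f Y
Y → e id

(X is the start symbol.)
Stack is shown with the top on the left.

Stack   Input   Action
----------------------
X $     id b $  output X → B b
B b $   id b $  output B → id
id b $  id b $  match 'id'
b $     b $     match 'b'
$       $       accept

The string is accepted.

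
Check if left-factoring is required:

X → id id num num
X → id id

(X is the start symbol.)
Yes, X has productions with common prefix 'id id'

Left-factoring is needed when two productions for the same non-terminal
share a common prefix on the right-hand side.

Productions for X:
  X → id id num num
  X → id id

Found common prefix 'id id' in productions for X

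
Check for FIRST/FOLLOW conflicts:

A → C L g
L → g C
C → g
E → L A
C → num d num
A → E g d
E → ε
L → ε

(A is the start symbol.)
Nullable non-terminals: E, L.
FIRST sets used below: FIRST(L) = { 'g', ε }, FIRST(A) = { 'g', 'num' }

E: nullable alternative(s) E → ε; FOLLOW(E) = { 'g' }
  E → L A: FIRST \ {ε} = { 'g', 'num' } — overlaps FOLLOW(E) on { 'g' }: CONFLICT
  E → ε: FIRST \ {ε} = { } — this is the only nullable alternative, skip

L: nullable alternative(s) L → ε; FOLLOW(L) = { 'g', 'num' }
  L → g C: FIRST \ {ε} = { 'g' } — overlaps FOLLOW(L) on { 'g' }: CONFLICT
  L → ε: FIRST \ {ε} = { } — this is the only nullable alternative, skip

A, C have no nullable alternative, so no FIRST/FOLLOW check is needed there.

So the grammar has 2 FIRST/FOLLOW conflicts (marked CONFLICT above).

Answer: Yes. L → g C with FOLLOW(L) on { 'g' }; E → L A with FOLLOW(E) on { 'g' }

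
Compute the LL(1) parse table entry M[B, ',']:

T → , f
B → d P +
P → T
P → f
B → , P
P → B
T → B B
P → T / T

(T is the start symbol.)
To find M[B, ','], we find productions for B where ',' is in the predict set (PREDICT(N → α) = (FIRST(α) \ {ε}) ∪ (FOLLOW(N) if α ⇒* ε)).

B → d P +: PREDICT = { 'd' }
B → , P: PREDICT = { ',' }
  ',' is in predict set, so this production goes in M[B, ',']

M[B, ','] = B → , P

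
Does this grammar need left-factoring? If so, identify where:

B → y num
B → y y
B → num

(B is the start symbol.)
Yes, B has productions with common prefix 'y'

Left-factoring is needed when two productions for the same non-terminal
share a common prefix on the right-hand side.

Productions for B:
  B → y num
  B → y y
  B → num

Found common prefix 'y' in productions for B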